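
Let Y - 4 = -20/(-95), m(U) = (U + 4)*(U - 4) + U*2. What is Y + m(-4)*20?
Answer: -2960/19 ≈ -155.79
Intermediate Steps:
m(U) = 2*U + (-4 + U)*(4 + U) (m(U) = (4 + U)*(-4 + U) + 2*U = (-4 + U)*(4 + U) + 2*U = 2*U + (-4 + U)*(4 + U))
Y = 80/19 (Y = 4 - 20/(-95) = 4 - 20*(-1/95) = 4 + 4/19 = 80/19 ≈ 4.2105)
Y + m(-4)*20 = 80/19 + (-16 + (-4)² + 2*(-4))*20 = 80/19 + (-16 + 16 - 8)*20 = 80/19 - 8*20 = 80/19 - 160 = -2960/19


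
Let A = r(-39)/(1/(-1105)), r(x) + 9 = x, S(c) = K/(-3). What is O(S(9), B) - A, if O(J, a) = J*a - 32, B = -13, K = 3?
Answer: -53059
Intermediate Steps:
S(c) = -1 (S(c) = 3/(-3) = 3*(-1/3) = -1)
r(x) = -9 + x
O(J, a) = -32 + J*a
A = 53040 (A = (-9 - 39)/(1/(-1105)) = -48/(-1/1105) = -48*(-1105) = 53040)
O(S(9), B) - A = (-32 - 1*(-13)) - 1*53040 = (-32 + 13) - 53040 = -19 - 53040 = -53059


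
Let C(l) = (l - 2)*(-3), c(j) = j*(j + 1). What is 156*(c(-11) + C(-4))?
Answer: 19968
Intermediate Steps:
c(j) = j*(1 + j)
C(l) = 6 - 3*l (C(l) = (-2 + l)*(-3) = 6 - 3*l)
156*(c(-11) + C(-4)) = 156*(-11*(1 - 11) + (6 - 3*(-4))) = 156*(-11*(-10) + (6 + 12)) = 156*(110 + 18) = 156*128 = 19968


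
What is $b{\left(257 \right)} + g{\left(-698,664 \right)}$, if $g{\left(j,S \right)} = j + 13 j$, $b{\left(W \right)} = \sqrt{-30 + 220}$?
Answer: $-9772 + \sqrt{190} \approx -9758.2$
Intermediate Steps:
$b{\left(W \right)} = \sqrt{190}$
$g{\left(j,S \right)} = 14 j$
$b{\left(257 \right)} + g{\left(-698,664 \right)} = \sqrt{190} + 14 \left(-698\right) = \sqrt{190} - 9772 = -9772 + \sqrt{190}$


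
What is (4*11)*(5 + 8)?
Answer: 572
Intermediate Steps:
(4*11)*(5 + 8) = 44*13 = 572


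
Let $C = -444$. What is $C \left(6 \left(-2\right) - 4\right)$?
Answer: $7104$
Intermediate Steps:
$C \left(6 \left(-2\right) - 4\right) = - 444 \left(6 \left(-2\right) - 4\right) = - 444 \left(-12 - 4\right) = \left(-444\right) \left(-16\right) = 7104$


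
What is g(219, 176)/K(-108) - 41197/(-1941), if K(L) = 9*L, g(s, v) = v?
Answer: 3308489/157221 ≈ 21.044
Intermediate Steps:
g(219, 176)/K(-108) - 41197/(-1941) = 176/((9*(-108))) - 41197/(-1941) = 176/(-972) - 41197*(-1/1941) = 176*(-1/972) + 41197/1941 = -44/243 + 41197/1941 = 3308489/157221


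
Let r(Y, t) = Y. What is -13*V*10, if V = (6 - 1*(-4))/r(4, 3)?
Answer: -325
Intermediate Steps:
V = 5/2 (V = (6 - 1*(-4))/4 = (6 + 4)*(1/4) = 10*(1/4) = 5/2 ≈ 2.5000)
-13*V*10 = -13*5/2*10 = -65/2*10 = -325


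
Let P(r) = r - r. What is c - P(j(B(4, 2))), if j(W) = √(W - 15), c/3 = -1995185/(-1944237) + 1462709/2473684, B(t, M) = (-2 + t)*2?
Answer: 7779310169573/1603142653036 ≈ 4.8525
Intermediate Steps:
B(t, M) = -4 + 2*t
c = 7779310169573/1603142653036 (c = 3*(-1995185/(-1944237) + 1462709/2473684) = 3*(-1995185*(-1/1944237) + 1462709*(1/2473684)) = 3*(1995185/1944237 + 1462709/2473684) = 3*(7779310169573/4809427959108) = 7779310169573/1603142653036 ≈ 4.8525)
j(W) = √(-15 + W)
P(r) = 0
c - P(j(B(4, 2))) = 7779310169573/1603142653036 - 1*0 = 7779310169573/1603142653036 + 0 = 7779310169573/1603142653036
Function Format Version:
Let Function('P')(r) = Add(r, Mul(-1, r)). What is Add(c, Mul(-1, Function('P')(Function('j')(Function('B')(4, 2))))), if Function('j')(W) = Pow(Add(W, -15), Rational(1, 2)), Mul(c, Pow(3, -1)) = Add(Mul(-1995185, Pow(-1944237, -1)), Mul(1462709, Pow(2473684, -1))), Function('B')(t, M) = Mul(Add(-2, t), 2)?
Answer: Rational(7779310169573, 1603142653036) ≈ 4.8525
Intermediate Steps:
Function('B')(t, M) = Add(-4, Mul(2, t))
c = Rational(7779310169573, 1603142653036) (c = Mul(3, Add(Mul(-1995185, Pow(-1944237, -1)), Mul(1462709, Pow(2473684, -1)))) = Mul(3, Add(Mul(-1995185, Rational(-1, 1944237)), Mul(1462709, Rational(1, 2473684)))) = Mul(3, Add(Rational(1995185, 1944237), Rational(1462709, 2473684))) = Mul(3, Rational(7779310169573, 4809427959108)) = Rational(7779310169573, 1603142653036) ≈ 4.8525)
Function('j')(W) = Pow(Add(-15, W), Rational(1, 2))
Function('P')(r) = 0
Add(c, Mul(-1, Function('P')(Function('j')(Function('B')(4, 2))))) = Add(Rational(7779310169573, 1603142653036), Mul(-1, 0)) = Add(Rational(7779310169573, 1603142653036), 0) = Rational(7779310169573, 1603142653036)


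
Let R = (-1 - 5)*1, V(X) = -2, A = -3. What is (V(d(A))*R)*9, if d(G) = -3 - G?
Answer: 108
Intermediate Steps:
R = -6 (R = -6*1 = -6)
(V(d(A))*R)*9 = -2*(-6)*9 = 12*9 = 108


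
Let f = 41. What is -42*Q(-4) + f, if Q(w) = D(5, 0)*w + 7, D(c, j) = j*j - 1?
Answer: -421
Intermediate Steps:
D(c, j) = -1 + j² (D(c, j) = j² - 1 = -1 + j²)
Q(w) = 7 - w (Q(w) = (-1 + 0²)*w + 7 = (-1 + 0)*w + 7 = -w + 7 = 7 - w)
-42*Q(-4) + f = -42*(7 - 1*(-4)) + 41 = -42*(7 + 4) + 41 = -42*11 + 41 = -462 + 41 = -421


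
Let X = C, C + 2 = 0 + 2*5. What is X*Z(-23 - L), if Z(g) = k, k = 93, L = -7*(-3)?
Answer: 744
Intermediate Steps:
C = 8 (C = -2 + (0 + 2*5) = -2 + (0 + 10) = -2 + 10 = 8)
L = 21
Z(g) = 93
X = 8
X*Z(-23 - L) = 8*93 = 744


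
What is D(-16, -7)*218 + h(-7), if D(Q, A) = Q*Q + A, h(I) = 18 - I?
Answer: 54307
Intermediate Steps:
D(Q, A) = A + Q² (D(Q, A) = Q² + A = A + Q²)
D(-16, -7)*218 + h(-7) = (-7 + (-16)²)*218 + (18 - 1*(-7)) = (-7 + 256)*218 + (18 + 7) = 249*218 + 25 = 54282 + 25 = 54307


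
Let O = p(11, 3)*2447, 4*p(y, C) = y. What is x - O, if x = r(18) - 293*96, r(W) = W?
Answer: -139357/4 ≈ -34839.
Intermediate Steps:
p(y, C) = y/4
O = 26917/4 (O = ((¼)*11)*2447 = (11/4)*2447 = 26917/4 ≈ 6729.3)
x = -28110 (x = 18 - 293*96 = 18 - 28128 = -28110)
x - O = -28110 - 1*26917/4 = -28110 - 26917/4 = -139357/4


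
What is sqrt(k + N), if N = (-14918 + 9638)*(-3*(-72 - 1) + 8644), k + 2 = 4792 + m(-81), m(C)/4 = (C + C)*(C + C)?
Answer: I*sqrt(46686874) ≈ 6832.8*I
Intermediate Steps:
m(C) = 16*C**2 (m(C) = 4*((C + C)*(C + C)) = 4*((2*C)*(2*C)) = 4*(4*C**2) = 16*C**2)
k = 109766 (k = -2 + (4792 + 16*(-81)**2) = -2 + (4792 + 16*6561) = -2 + (4792 + 104976) = -2 + 109768 = 109766)
N = -46796640 (N = -5280*(-3*(-73) + 8644) = -5280*(219 + 8644) = -5280*8863 = -46796640)
sqrt(k + N) = sqrt(109766 - 46796640) = sqrt(-46686874) = I*sqrt(46686874)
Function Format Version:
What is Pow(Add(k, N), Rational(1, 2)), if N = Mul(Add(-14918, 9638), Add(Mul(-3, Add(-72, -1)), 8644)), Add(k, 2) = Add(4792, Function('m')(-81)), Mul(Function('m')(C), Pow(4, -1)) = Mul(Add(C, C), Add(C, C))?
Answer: Mul(I, Pow(46686874, Rational(1, 2))) ≈ Mul(6832.8, I)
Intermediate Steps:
Function('m')(C) = Mul(16, Pow(C, 2)) (Function('m')(C) = Mul(4, Mul(Add(C, C), Add(C, C))) = Mul(4, Mul(Mul(2, C), Mul(2, C))) = Mul(4, Mul(4, Pow(C, 2))) = Mul(16, Pow(C, 2)))
k = 109766 (k = Add(-2, Add(4792, Mul(16, Pow(-81, 2)))) = Add(-2, Add(4792, Mul(16, 6561))) = Add(-2, Add(4792, 104976)) = Add(-2, 109768) = 109766)
N = -46796640 (N = Mul(-5280, Add(Mul(-3, -73), 8644)) = Mul(-5280, Add(219, 8644)) = Mul(-5280, 8863) = -46796640)
Pow(Add(k, N), Rational(1, 2)) = Pow(Add(109766, -46796640), Rational(1, 2)) = Pow(-46686874, Rational(1, 2)) = Mul(I, Pow(46686874, Rational(1, 2)))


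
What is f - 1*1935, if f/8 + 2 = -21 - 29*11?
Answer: -4671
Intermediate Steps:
f = -2736 (f = -16 + 8*(-21 - 29*11) = -16 + 8*(-21 - 319) = -16 + 8*(-340) = -16 - 2720 = -2736)
f - 1*1935 = -2736 - 1*1935 = -2736 - 1935 = -4671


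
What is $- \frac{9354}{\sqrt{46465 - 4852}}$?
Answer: $- \frac{3118 \sqrt{41613}}{13871} \approx -45.855$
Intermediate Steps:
$- \frac{9354}{\sqrt{46465 - 4852}} = - \frac{9354}{\sqrt{41613}} = - 9354 \frac{\sqrt{41613}}{41613} = - \frac{3118 \sqrt{41613}}{13871}$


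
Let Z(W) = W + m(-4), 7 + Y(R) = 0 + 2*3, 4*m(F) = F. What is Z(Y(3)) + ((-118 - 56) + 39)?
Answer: -137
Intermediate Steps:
m(F) = F/4
Y(R) = -1 (Y(R) = -7 + (0 + 2*3) = -7 + (0 + 6) = -7 + 6 = -1)
Z(W) = -1 + W (Z(W) = W + (1/4)*(-4) = W - 1 = -1 + W)
Z(Y(3)) + ((-118 - 56) + 39) = (-1 - 1) + ((-118 - 56) + 39) = -2 + (-174 + 39) = -2 - 135 = -137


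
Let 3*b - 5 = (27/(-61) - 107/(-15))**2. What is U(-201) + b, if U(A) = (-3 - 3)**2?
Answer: 132085309/2511675 ≈ 52.589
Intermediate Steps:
U(A) = 36 (U(A) = (-6)**2 = 36)
b = 41665009/2511675 (b = 5/3 + (27/(-61) - 107/(-15))**2/3 = 5/3 + (27*(-1/61) - 107*(-1/15))**2/3 = 5/3 + (-27/61 + 107/15)**2/3 = 5/3 + (6122/915)**2/3 = 5/3 + (1/3)*(37478884/837225) = 5/3 + 37478884/2511675 = 41665009/2511675 ≈ 16.589)
U(-201) + b = 36 + 41665009/2511675 = 132085309/2511675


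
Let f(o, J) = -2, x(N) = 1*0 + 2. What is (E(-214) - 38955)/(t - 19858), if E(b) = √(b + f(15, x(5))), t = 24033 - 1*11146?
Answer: 38955/6971 - 6*I*√6/6971 ≈ 5.5882 - 0.0021083*I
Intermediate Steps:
t = 12887 (t = 24033 - 11146 = 12887)
x(N) = 2 (x(N) = 0 + 2 = 2)
E(b) = √(-2 + b) (E(b) = √(b - 2) = √(-2 + b))
(E(-214) - 38955)/(t - 19858) = (√(-2 - 214) - 38955)/(12887 - 19858) = (√(-216) - 38955)/(-6971) = (6*I*√6 - 38955)*(-1/6971) = (-38955 + 6*I*√6)*(-1/6971) = 38955/6971 - 6*I*√6/6971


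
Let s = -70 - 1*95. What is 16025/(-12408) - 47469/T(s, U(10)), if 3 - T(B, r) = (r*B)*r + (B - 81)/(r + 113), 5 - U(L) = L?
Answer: -11793294961/922472760 ≈ -12.784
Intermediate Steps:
U(L) = 5 - L
s = -165 (s = -70 - 95 = -165)
T(B, r) = 3 - B*r² - (-81 + B)/(113 + r) (T(B, r) = 3 - ((r*B)*r + (B - 81)/(r + 113)) = 3 - ((B*r)*r + (-81 + B)/(113 + r)) = 3 - (B*r² + (-81 + B)/(113 + r)) = 3 + (-B*r² - (-81 + B)/(113 + r)) = 3 - B*r² - (-81 + B)/(113 + r))
16025/(-12408) - 47469/T(s, U(10)) = 16025/(-12408) - 47469*(113 + (5 - 1*10))/(420 - 1*(-165) + 3*(5 - 1*10) - 1*(-165)*(5 - 1*10)³ - 113*(-165)*(5 - 1*10)²) = 16025*(-1/12408) - 47469*(113 + (5 - 10))/(420 + 165 + 3*(5 - 10) - 1*(-165)*(5 - 10)³ - 113*(-165)*(5 - 10)²) = -16025/12408 - 47469*(113 - 5)/(420 + 165 + 3*(-5) - 1*(-165)*(-5)³ - 113*(-165)*(-5)²) = -16025/12408 - 47469*108/(420 + 165 - 15 - 1*(-165)*(-125) - 113*(-165)*25) = -16025/12408 - 47469*108/(420 + 165 - 15 - 20625 + 466125) = -16025/12408 - 47469/((1/108)*446070) = -16025/12408 - 47469/74345/18 = -16025/12408 - 47469*18/74345 = -16025/12408 - 854442/74345 = -11793294961/922472760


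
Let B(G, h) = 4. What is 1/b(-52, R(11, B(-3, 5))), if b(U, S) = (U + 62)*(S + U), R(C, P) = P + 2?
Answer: -1/460 ≈ -0.0021739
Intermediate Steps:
R(C, P) = 2 + P
b(U, S) = (62 + U)*(S + U)
1/b(-52, R(11, B(-3, 5))) = 1/((-52)² + 62*(2 + 4) + 62*(-52) + (2 + 4)*(-52)) = 1/(2704 + 62*6 - 3224 + 6*(-52)) = 1/(2704 + 372 - 3224 - 312) = 1/(-460) = -1/460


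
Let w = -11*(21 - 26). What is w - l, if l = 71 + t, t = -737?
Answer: 721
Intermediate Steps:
l = -666 (l = 71 - 737 = -666)
w = 55 (w = -11*(-5) = 55)
w - l = 55 - 1*(-666) = 55 + 666 = 721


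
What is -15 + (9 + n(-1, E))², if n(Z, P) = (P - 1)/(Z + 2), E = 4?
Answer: 129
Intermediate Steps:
n(Z, P) = (-1 + P)/(2 + Z)
-15 + (9 + n(-1, E))² = -15 + (9 + (-1 + 4)/(2 - 1))² = -15 + (9 + 3/1)² = -15 + (9 + 1*3)² = -15 + (9 + 3)² = -15 + 12² = -15 + 144 = 129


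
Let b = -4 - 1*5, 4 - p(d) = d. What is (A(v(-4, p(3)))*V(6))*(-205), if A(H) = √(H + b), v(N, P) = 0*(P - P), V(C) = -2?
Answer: 1230*I ≈ 1230.0*I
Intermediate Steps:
p(d) = 4 - d
v(N, P) = 0 (v(N, P) = 0*0 = 0)
b = -9 (b = -4 - 5 = -9)
A(H) = √(-9 + H) (A(H) = √(H - 9) = √(-9 + H))
(A(v(-4, p(3)))*V(6))*(-205) = (√(-9 + 0)*(-2))*(-205) = (√(-9)*(-2))*(-205) = ((3*I)*(-2))*(-205) = -6*I*(-205) = 1230*I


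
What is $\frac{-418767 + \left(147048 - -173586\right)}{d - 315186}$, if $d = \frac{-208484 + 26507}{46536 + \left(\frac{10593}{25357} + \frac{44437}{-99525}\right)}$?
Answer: $\frac{548800654363343068}{1762673403529215181} \approx 0.31135$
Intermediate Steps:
$d = - \frac{459247243275225}{117440756337116}$ ($d = - \frac{181977}{46536 + \left(10593 \cdot \frac{1}{25357} + 44437 \left(- \frac{1}{99525}\right)\right)} = - \frac{181977}{46536 + \left(\frac{10593}{25357} - \frac{44437}{99525}\right)} = - \frac{181977}{46536 - \frac{72520684}{2523655425}} = - \frac{181977}{\frac{117440756337116}{2523655425}} = \left(-181977\right) \frac{2523655425}{117440756337116} = - \frac{459247243275225}{117440756337116} \approx -3.9105$)
$\frac{-418767 + \left(147048 - -173586\right)}{d - 315186} = \frac{-418767 + \left(147048 - -173586\right)}{- \frac{459247243275225}{117440756337116} - 315186} = \frac{-418767 + \left(147048 + 173586\right)}{- \frac{37016141474113518801}{117440756337116}} = \left(-418767 + 320634\right) \left(- \frac{117440756337116}{37016141474113518801}\right) = \left(-98133\right) \left(- \frac{117440756337116}{37016141474113518801}\right) = \frac{548800654363343068}{1762673403529215181}$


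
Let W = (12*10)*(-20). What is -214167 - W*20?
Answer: -166167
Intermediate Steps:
W = -2400 (W = 120*(-20) = -2400)
-214167 - W*20 = -214167 - (-2400)*20 = -214167 - 1*(-48000) = -214167 + 48000 = -166167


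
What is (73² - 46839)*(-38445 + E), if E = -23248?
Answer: 2560876430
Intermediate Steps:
(73² - 46839)*(-38445 + E) = (73² - 46839)*(-38445 - 23248) = (5329 - 46839)*(-61693) = -41510*(-61693) = 2560876430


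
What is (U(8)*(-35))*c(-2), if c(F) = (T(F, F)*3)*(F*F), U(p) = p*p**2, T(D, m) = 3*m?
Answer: 1290240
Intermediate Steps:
U(p) = p**3
c(F) = 9*F**3 (c(F) = ((3*F)*3)*(F*F) = (9*F)*F**2 = 9*F**3)
(U(8)*(-35))*c(-2) = (8**3*(-35))*(9*(-2)**3) = (512*(-35))*(9*(-8)) = -17920*(-72) = 1290240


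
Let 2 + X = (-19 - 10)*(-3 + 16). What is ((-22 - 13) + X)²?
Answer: 171396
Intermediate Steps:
X = -379 (X = -2 + (-19 - 10)*(-3 + 16) = -2 - 29*13 = -2 - 377 = -379)
((-22 - 13) + X)² = ((-22 - 13) - 379)² = (-35 - 379)² = (-414)² = 171396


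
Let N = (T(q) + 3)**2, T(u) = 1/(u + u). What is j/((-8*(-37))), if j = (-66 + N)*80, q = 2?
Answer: -4435/296 ≈ -14.983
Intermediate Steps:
T(u) = 1/(2*u)
N = 169/16 (N = ((1/2)/2 + 3)**2 = ((1/2)*(1/2) + 3)**2 = (1/4 + 3)**2 = (13/4)**2 = 169/16 ≈ 10.563)
j = -4435 (j = (-66 + 169/16)*80 = -887/16*80 = -4435)
j/((-8*(-37))) = -4435/((-8*(-37))) = -4435/296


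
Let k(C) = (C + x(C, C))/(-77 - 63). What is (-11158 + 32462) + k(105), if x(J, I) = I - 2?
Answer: 745588/35 ≈ 21303.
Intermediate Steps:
x(J, I) = -2 + I
k(C) = 1/70 - C/70 (k(C) = (C + (-2 + C))/(-77 - 63) = (-2 + 2*C)/(-140) = (-2 + 2*C)*(-1/140) = 1/70 - C/70)
(-11158 + 32462) + k(105) = (-11158 + 32462) + (1/70 - 1/70*105) = 21304 + (1/70 - 3/2) = 21304 - 52/35 = 745588/35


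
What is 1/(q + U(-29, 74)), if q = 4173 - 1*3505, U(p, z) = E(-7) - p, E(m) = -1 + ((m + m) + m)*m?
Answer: 1/843 ≈ 0.0011862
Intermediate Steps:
E(m) = -1 + 3*m² (E(m) = -1 + (2*m + m)*m = -1 + (3*m)*m = -1 + 3*m²)
U(p, z) = 146 - p (U(p, z) = (-1 + 3*(-7)²) - p = (-1 + 3*49) - p = (-1 + 147) - p = 146 - p)
q = 668 (q = 4173 - 3505 = 668)
1/(q + U(-29, 74)) = 1/(668 + (146 - 1*(-29))) = 1/(668 + (146 + 29)) = 1/(668 + 175) = 1/843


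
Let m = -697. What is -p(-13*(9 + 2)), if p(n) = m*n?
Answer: -99671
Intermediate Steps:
p(n) = -697*n
-p(-13*(9 + 2)) = -(-697)*(-13*(9 + 2)) = -(-697)*(-13*11) = -(-697)*(-143) = -1*99671 = -99671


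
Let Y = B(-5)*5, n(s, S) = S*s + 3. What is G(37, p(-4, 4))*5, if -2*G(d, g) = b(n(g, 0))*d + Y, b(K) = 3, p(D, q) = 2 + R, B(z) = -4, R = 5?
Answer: -455/2 ≈ -227.50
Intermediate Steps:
n(s, S) = 3 + S*s
p(D, q) = 7 (p(D, q) = 2 + 5 = 7)
Y = -20 (Y = -4*5 = -20)
G(d, g) = 10 - 3*d/2 (G(d, g) = -(3*d - 20)/2 = -(-20 + 3*d)/2 = 10 - 3*d/2)
G(37, p(-4, 4))*5 = (10 - 3/2*37)*5 = (10 - 111/2)*5 = -91/2*5 = -455/2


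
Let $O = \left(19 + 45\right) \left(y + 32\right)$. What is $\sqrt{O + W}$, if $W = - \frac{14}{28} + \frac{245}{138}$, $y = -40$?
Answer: $\frac{2 i \sqrt{607890}}{69} \approx 22.599 i$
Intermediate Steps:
$W = \frac{88}{69}$ ($W = \left(-14\right) \frac{1}{28} + 245 \cdot \frac{1}{138} = - \frac{1}{2} + \frac{245}{138} = \frac{88}{69} \approx 1.2754$)
$O = -512$ ($O = \left(19 + 45\right) \left(-40 + 32\right) = 64 \left(-8\right) = -512$)
$\sqrt{O + W} = \sqrt{-512 + \frac{88}{69}} = \sqrt{- \frac{35240}{69}} = \frac{2 i \sqrt{607890}}{69}$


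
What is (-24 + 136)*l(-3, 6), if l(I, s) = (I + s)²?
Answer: 1008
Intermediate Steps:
(-24 + 136)*l(-3, 6) = (-24 + 136)*(-3 + 6)² = 112*3² = 112*9 = 1008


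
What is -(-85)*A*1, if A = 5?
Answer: 425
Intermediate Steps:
-(-85)*A*1 = -(-85)*5*1 = -17*(-25)*1 = 425*1 = 425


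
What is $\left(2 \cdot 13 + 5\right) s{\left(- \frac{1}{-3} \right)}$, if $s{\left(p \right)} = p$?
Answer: $\frac{31}{3} \approx 10.333$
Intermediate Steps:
$\left(2 \cdot 13 + 5\right) s{\left(- \frac{1}{-3} \right)} = \left(2 \cdot 13 + 5\right) \left(- \frac{1}{-3}\right) = \left(26 + 5\right) \left(\left(-1\right) \left(- \frac{1}{3}\right)\right) = 31 \cdot \frac{1}{3} = \frac{31}{3}$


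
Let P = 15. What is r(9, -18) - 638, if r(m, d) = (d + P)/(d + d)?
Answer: -7655/12 ≈ -637.92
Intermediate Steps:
r(m, d) = (15 + d)/(2*d) (r(m, d) = (d + 15)/(d + d) = (15 + d)/((2*d)) = (15 + d)*(1/(2*d)) = (15 + d)/(2*d))
r(9, -18) - 638 = (½)*(15 - 18)/(-18) - 638 = (½)*(-1/18)*(-3) - 638 = 1/12 - 638 = -7655/12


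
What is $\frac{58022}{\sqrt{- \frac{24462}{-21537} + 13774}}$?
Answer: $\frac{29011 \sqrt{788826127}}{1648195} \approx 494.36$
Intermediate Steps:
$\frac{58022}{\sqrt{- \frac{24462}{-21537} + 13774}} = \frac{58022}{\sqrt{\left(-24462\right) \left(- \frac{1}{21537}\right) + 13774}} = \frac{58022}{\sqrt{\frac{2718}{2393} + 13774}} = \frac{58022}{\sqrt{\frac{32963900}{2393}}} = \frac{58022}{\frac{10}{2393} \sqrt{788826127}} = 58022 \frac{\sqrt{788826127}}{3296390} = \frac{29011 \sqrt{788826127}}{1648195}$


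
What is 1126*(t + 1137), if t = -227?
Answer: 1024660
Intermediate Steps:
1126*(t + 1137) = 1126*(-227 + 1137) = 1126*910 = 1024660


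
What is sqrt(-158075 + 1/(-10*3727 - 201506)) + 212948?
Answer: 212948 + 7*I*sqrt(45982064287806)/119388 ≈ 2.1295e+5 + 397.59*I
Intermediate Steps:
sqrt(-158075 + 1/(-10*3727 - 201506)) + 212948 = sqrt(-158075 + 1/(-37270 - 201506)) + 212948 = sqrt(-158075 + 1/(-238776)) + 212948 = sqrt(-158075 - 1/238776) + 212948 = sqrt(-37744516201/238776) + 212948 = 7*I*sqrt(45982064287806)/119388 + 212948 = 212948 + 7*I*sqrt(45982064287806)/119388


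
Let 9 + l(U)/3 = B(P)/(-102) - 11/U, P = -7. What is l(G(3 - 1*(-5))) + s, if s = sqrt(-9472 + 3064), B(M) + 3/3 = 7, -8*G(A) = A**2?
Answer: -3135/136 + 6*I*sqrt(178) ≈ -23.051 + 80.05*I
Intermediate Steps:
G(A) = -A**2/8
B(M) = 6 (B(M) = -1 + 7 = 6)
s = 6*I*sqrt(178) (s = sqrt(-6408) = 6*I*sqrt(178) ≈ 80.05*I)
l(U) = -462/17 - 33/U (l(U) = -27 + 3*(6/(-102) - 11/U) = -27 + 3*(6*(-1/102) - 11/U) = -27 + 3*(-1/17 - 11/U) = -27 + (-3/17 - 33/U) = -462/17 - 33/U)
l(G(3 - 1*(-5))) + s = (-462/17 - 33*(-8/(3 - 1*(-5))**2)) + 6*I*sqrt(178) = (-462/17 - 33*(-8/(3 + 5)**2)) + 6*I*sqrt(178) = (-462/17 - 33/((-1/8*8**2))) + 6*I*sqrt(178) = (-462/17 - 33/((-1/8*64))) + 6*I*sqrt(178) = (-462/17 - 33/(-8)) + 6*I*sqrt(178) = (-462/17 - 33*(-1/8)) + 6*I*sqrt(178) = (-462/17 + 33/8) + 6*I*sqrt(178) = -3135/136 + 6*I*sqrt(178)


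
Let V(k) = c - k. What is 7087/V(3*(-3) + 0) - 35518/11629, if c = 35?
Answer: 80851931/511676 ≈ 158.01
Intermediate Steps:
V(k) = 35 - k
7087/V(3*(-3) + 0) - 35518/11629 = 7087/(35 - (3*(-3) + 0)) - 35518/11629 = 7087/(35 - (-9 + 0)) - 35518*1/11629 = 7087/(35 - 1*(-9)) - 35518/11629 = 7087/(35 + 9) - 35518/11629 = 7087/44 - 35518/11629 = 80851931/511676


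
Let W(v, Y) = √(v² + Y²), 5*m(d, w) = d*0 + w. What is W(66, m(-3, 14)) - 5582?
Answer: -5582 + 2*√27274/5 ≈ -5515.9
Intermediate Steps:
m(d, w) = w/5 (m(d, w) = (d*0 + w)/5 = (0 + w)/5 = w/5)
W(v, Y) = √(Y² + v²)
W(66, m(-3, 14)) - 5582 = √(((⅕)*14)² + 66²) - 5582 = √((14/5)² + 4356) - 5582 = √(196/25 + 4356) - 5582 = √(109096/25) - 5582 = 2*√27274/5 - 5582 = -5582 + 2*√27274/5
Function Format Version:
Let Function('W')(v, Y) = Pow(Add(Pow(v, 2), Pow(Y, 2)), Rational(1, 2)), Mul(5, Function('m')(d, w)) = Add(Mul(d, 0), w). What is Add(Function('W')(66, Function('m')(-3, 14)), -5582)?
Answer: Add(-5582, Mul(Rational(2, 5), Pow(27274, Rational(1, 2)))) ≈ -5515.9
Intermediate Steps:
Function('m')(d, w) = Mul(Rational(1, 5), w) (Function('m')(d, w) = Mul(Rational(1, 5), Add(Mul(d, 0), w)) = Mul(Rational(1, 5), Add(0, w)) = Mul(Rational(1, 5), w))
Function('W')(v, Y) = Pow(Add(Pow(Y, 2), Pow(v, 2)), Rational(1, 2))
Add(Function('W')(66, Function('m')(-3, 14)), -5582) = Add(Pow(Add(Pow(Mul(Rational(1, 5), 14), 2), Pow(66, 2)), Rational(1, 2)), -5582) = Add(Pow(Add(Pow(Rational(14, 5), 2), 4356), Rational(1, 2)), -5582) = Add(Pow(Add(Rational(196, 25), 4356), Rational(1, 2)), -5582) = Add(Pow(Rational(109096, 25), Rational(1, 2)), -5582) = Add(Mul(Rational(2, 5), Pow(27274, Rational(1, 2))), -5582) = Add(-5582, Mul(Rational(2, 5), Pow(27274, Rational(1, 2))))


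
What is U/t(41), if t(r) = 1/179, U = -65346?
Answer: -11696934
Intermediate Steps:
t(r) = 1/179
U/t(41) = -65346/1/179 = -65346*179 = -11696934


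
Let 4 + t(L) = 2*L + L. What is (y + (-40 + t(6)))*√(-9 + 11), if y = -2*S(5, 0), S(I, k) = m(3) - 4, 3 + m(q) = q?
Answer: -18*√2 ≈ -25.456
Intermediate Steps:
m(q) = -3 + q
t(L) = -4 + 3*L (t(L) = -4 + (2*L + L) = -4 + 3*L)
S(I, k) = -4 (S(I, k) = (-3 + 3) - 4 = 0 - 4 = -4)
y = 8 (y = -2*(-4) = 8)
(y + (-40 + t(6)))*√(-9 + 11) = (8 + (-40 + (-4 + 3*6)))*√(-9 + 11) = (8 + (-40 + (-4 + 18)))*√2 = (8 + (-40 + 14))*√2 = (8 - 26)*√2 = -18*√2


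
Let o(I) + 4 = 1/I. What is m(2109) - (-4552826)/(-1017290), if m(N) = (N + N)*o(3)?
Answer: -7868979983/508645 ≈ -15470.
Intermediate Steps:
o(I) = -4 + 1/I
m(N) = -22*N/3 (m(N) = (N + N)*(-4 + 1/3) = (2*N)*(-4 + 1/3) = (2*N)*(-11/3) = -22*N/3)
m(2109) - (-4552826)/(-1017290) = -22/3*2109 - (-4552826)/(-1017290) = -15466 - (-4552826)*(-1)/1017290 = -15466 - 1*2276413/508645 = -15466 - 2276413/508645 = -7868979983/508645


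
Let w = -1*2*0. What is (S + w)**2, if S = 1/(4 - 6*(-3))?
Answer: 1/484 ≈ 0.0020661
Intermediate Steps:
w = 0 (w = -2*0 = 0)
S = 1/22 (S = 1/(4 + 18) = 1/22 ≈ 0.045455)
(S + w)**2 = (1/22 + 0)**2 = (1/22)**2 = 1/484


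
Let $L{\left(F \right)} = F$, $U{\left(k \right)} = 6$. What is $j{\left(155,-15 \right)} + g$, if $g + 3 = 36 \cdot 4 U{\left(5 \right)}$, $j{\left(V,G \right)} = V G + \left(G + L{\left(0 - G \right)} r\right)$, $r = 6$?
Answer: $-1389$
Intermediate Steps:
$j{\left(V,G \right)} = - 5 G + G V$ ($j{\left(V,G \right)} = V G + \left(G + \left(0 - G\right) 6\right) = G V + \left(G + - G 6\right) = G V + \left(G - 6 G\right) = G V - 5 G = - 5 G + G V$)
$g = 861$ ($g = -3 + 36 \cdot 4 \cdot 6 = -3 + 36 \cdot 24 = -3 + 864 = 861$)
$j{\left(155,-15 \right)} + g = - 15 \left(-5 + 155\right) + 861 = \left(-15\right) 150 + 861 = -2250 + 861 = -1389$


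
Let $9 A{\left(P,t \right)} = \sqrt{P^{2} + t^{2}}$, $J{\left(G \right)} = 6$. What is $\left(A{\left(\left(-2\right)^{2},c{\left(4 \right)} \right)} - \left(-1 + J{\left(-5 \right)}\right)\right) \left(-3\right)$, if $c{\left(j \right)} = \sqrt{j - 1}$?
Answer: $15 - \frac{\sqrt{19}}{3} \approx 13.547$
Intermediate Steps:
$c{\left(j \right)} = \sqrt{-1 + j}$
$A{\left(P,t \right)} = \frac{\sqrt{P^{2} + t^{2}}}{9}$
$\left(A{\left(\left(-2\right)^{2},c{\left(4 \right)} \right)} - \left(-1 + J{\left(-5 \right)}\right)\right) \left(-3\right) = \left(\frac{\sqrt{\left(\left(-2\right)^{2}\right)^{2} + \left(\sqrt{-1 + 4}\right)^{2}}}{9} + \left(1 - 6\right)\right) \left(-3\right) = \left(\frac{\sqrt{4^{2} + \left(\sqrt{3}\right)^{2}}}{9} + \left(1 - 6\right)\right) \left(-3\right) = \left(\frac{\sqrt{16 + 3}}{9} - 5\right) \left(-3\right) = \left(\frac{\sqrt{19}}{9} - 5\right) \left(-3\right) = \left(-5 + \frac{\sqrt{19}}{9}\right) \left(-3\right) = 15 - \frac{\sqrt{19}}{3}$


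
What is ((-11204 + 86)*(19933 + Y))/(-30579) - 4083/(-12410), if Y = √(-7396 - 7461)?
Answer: 916789390199/126495130 + 3706*I*√14857/10193 ≈ 7247.6 + 44.317*I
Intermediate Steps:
Y = I*√14857 (Y = √(-14857) = I*√14857 ≈ 121.89*I)
((-11204 + 86)*(19933 + Y))/(-30579) - 4083/(-12410) = ((-11204 + 86)*(19933 + I*√14857))/(-30579) - 4083/(-12410) = -11118*(19933 + I*√14857)*(-1/30579) - 4083*(-1/12410) = (-221615094 - 11118*I*√14857)*(-1/30579) + 4083/12410 = (73871698/10193 + 3706*I*√14857/10193) + 4083/12410 = 916789390199/126495130 + 3706*I*√14857/10193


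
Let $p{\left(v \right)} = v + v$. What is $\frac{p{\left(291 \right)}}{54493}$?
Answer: $\frac{582}{54493} \approx 0.01068$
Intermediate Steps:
$p{\left(v \right)} = 2 v$
$\frac{p{\left(291 \right)}}{54493} = \frac{2 \cdot 291}{54493} = 582 \cdot \frac{1}{54493} = \frac{582}{54493}$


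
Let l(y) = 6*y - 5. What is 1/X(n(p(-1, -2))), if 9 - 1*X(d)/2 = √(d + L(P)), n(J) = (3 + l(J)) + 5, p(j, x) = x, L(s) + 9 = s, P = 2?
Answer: 9/194 + 2*I/97 ≈ 0.046392 + 0.020619*I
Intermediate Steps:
L(s) = -9 + s
l(y) = -5 + 6*y
n(J) = 3 + 6*J (n(J) = (3 + (-5 + 6*J)) + 5 = (-2 + 6*J) + 5 = 3 + 6*J)
X(d) = 18 - 2*√(-7 + d) (X(d) = 18 - 2*√(d + (-9 + 2)) = 18 - 2*√(d - 7) = 18 - 2*√(-7 + d))
1/X(n(p(-1, -2))) = 1/(18 - 2*√(-7 + (3 + 6*(-2)))) = 1/(18 - 2*√(-7 + (3 - 12))) = 1/(18 - 2*√(-7 - 9)) = 1/(18 - 8*I) = (18 + 8*I)/388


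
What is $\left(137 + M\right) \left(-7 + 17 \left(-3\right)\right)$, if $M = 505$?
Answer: $-37236$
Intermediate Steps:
$\left(137 + M\right) \left(-7 + 17 \left(-3\right)\right) = \left(137 + 505\right) \left(-7 + 17 \left(-3\right)\right) = 642 \left(-7 - 51\right) = 642 \left(-58\right) = -37236$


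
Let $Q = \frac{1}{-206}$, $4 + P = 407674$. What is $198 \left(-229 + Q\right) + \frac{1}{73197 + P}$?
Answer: $- \frac{2245805171672}{49529301} \approx -45343.0$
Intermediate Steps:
$P = 407670$ ($P = -4 + 407674 = 407670$)
$Q = - \frac{1}{206} \approx -0.0048544$
$198 \left(-229 + Q\right) + \frac{1}{73197 + P} = 198 \left(-229 - \frac{1}{206}\right) + \frac{1}{73197 + 407670} = 198 \left(- \frac{47175}{206}\right) + \frac{1}{480867} = - \frac{4670325}{103} + \frac{1}{480867} = - \frac{2245805171672}{49529301}$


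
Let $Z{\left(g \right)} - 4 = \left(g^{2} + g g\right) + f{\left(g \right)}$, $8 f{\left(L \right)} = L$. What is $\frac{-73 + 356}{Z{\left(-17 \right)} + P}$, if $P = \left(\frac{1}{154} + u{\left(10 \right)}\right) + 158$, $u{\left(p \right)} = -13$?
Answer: $\frac{174328}{446527} \approx 0.39041$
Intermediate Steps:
$f{\left(L \right)} = \frac{L}{8}$
$P = \frac{22331}{154}$ ($P = \left(\frac{1}{154} - 13\right) + 158 = - \frac{2001}{154} + 158 = \frac{22331}{154} \approx 145.01$)
$Z{\left(g \right)} = 4 + 2 g^{2} + \frac{g}{8}$ ($Z{\left(g \right)} = 4 + \left(\left(g^{2} + g g\right) + \frac{g}{8}\right) = 4 + \left(\left(g^{2} + g^{2}\right) + \frac{g}{8}\right) = 4 + \left(2 g^{2} + \frac{g}{8}\right) = 4 + 2 g^{2} + \frac{g}{8}$)
$\frac{-73 + 356}{Z{\left(-17 \right)} + P} = \frac{-73 + 356}{\left(4 + 2 \left(-17\right)^{2} + \frac{1}{8} \left(-17\right)\right) + \frac{22331}{154}} = \frac{283}{\left(4 + 2 \cdot 289 - \frac{17}{8}\right) + \frac{22331}{154}} = \frac{283}{\left(4 + 578 - \frac{17}{8}\right) + \frac{22331}{154}} = \frac{283}{\frac{4639}{8} + \frac{22331}{154}} = \frac{283}{\frac{446527}{616}} = 283 \cdot \frac{616}{446527} = \frac{174328}{446527}$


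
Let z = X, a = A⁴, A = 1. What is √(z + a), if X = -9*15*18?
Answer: I*√2429 ≈ 49.285*I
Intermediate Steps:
a = 1 (a = 1⁴ = 1)
X = -2430 (X = -135*18 = -2430)
z = -2430
√(z + a) = √(-2430 + 1) = √(-2429) = I*√2429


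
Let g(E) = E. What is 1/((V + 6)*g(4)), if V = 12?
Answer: 1/72 ≈ 0.013889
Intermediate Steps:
1/((V + 6)*g(4)) = 1/((12 + 6)*4) = 1/(18*4) = 1/72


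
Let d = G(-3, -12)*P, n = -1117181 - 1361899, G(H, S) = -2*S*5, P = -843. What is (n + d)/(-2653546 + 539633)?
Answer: 2580240/2113913 ≈ 1.2206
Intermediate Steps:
G(H, S) = -10*S
n = -2479080
d = -101160 (d = -10*(-12)*(-843) = 120*(-843) = -101160)
(n + d)/(-2653546 + 539633) = (-2479080 - 101160)/(-2653546 + 539633) = -2580240/(-2113913) = -2580240*(-1/2113913) = 2580240/2113913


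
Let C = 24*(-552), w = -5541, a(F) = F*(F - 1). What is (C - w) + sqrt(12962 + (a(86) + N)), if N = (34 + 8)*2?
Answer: -7707 + 2*sqrt(5089) ≈ -7564.3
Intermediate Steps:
a(F) = F*(-1 + F)
C = -13248
N = 84 (N = 42*2 = 84)
(C - w) + sqrt(12962 + (a(86) + N)) = (-13248 - 1*(-5541)) + sqrt(12962 + (86*(-1 + 86) + 84)) = (-13248 + 5541) + sqrt(12962 + (86*85 + 84)) = -7707 + sqrt(12962 + (7310 + 84)) = -7707 + sqrt(12962 + 7394) = -7707 + sqrt(20356) = -7707 + 2*sqrt(5089)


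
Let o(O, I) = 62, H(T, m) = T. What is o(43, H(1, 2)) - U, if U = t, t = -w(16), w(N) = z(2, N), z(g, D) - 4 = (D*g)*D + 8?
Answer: 586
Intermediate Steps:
z(g, D) = 12 + g*D² (z(g, D) = 4 + ((D*g)*D + 8) = 4 + (g*D² + 8) = 4 + (8 + g*D²) = 12 + g*D²)
w(N) = 12 + 2*N²
t = -524 (t = -(12 + 2*16²) = -(12 + 2*256) = -(12 + 512) = -1*524 = -524)
U = -524
o(43, H(1, 2)) - U = 62 - 1*(-524) = 62 + 524 = 586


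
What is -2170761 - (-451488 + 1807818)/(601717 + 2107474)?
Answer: -5881007520681/2709191 ≈ -2.1708e+6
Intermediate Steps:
-2170761 - (-451488 + 1807818)/(601717 + 2107474) = -2170761 - 1356330/2709191 = -5881007520681/2709191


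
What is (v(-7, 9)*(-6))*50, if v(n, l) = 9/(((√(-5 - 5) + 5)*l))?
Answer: -300/7 + 60*I*√10/7 ≈ -42.857 + 27.105*I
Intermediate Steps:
v(n, l) = 9/(l*(5 + I*√10)) (v(n, l) = 9/(((√(-10) + 5)*l)) = 9/(((I*√10 + 5)*l)) = 9/(((5 + I*√10)*l)) = 9/((l*(5 + I*√10))) = 9*(1/(l*(5 + I*√10))) = 9/(l*(5 + I*√10)))
(v(-7, 9)*(-6))*50 = ((9/(9*(5 + I*√10)))*(-6))*50 = ((9*(⅑)/(5 + I*√10))*(-6))*50 = (-6/(5 + I*√10))*50 = -6/(5 + I*√10)*50 = -300/(5 + I*√10)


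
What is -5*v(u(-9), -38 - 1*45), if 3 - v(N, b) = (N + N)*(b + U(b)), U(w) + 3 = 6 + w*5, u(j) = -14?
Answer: 69285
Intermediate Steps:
U(w) = 3 + 5*w (U(w) = -3 + (6 + w*5) = -3 + (6 + 5*w) = 3 + 5*w)
v(N, b) = 3 - 2*N*(3 + 6*b) (v(N, b) = 3 - (N + N)*(b + (3 + 5*b)) = 3 - 2*N*(3 + 6*b))
-5*v(u(-9), -38 - 1*45) = -5*(3 - 6*(-14) - 12*(-14)*(-38 - 1*45)) = -5*(3 + 84 - 12*(-14)*(-38 - 45)) = -5*(3 + 84 - 12*(-14)*(-83)) = -5*(3 + 84 - 13944) = -5*(-13857) = 69285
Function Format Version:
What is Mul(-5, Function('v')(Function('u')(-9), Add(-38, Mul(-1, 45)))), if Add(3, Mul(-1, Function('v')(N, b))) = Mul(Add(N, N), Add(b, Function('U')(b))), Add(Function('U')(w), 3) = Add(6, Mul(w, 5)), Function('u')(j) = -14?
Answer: 69285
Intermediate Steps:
Function('U')(w) = Add(3, Mul(5, w)) (Function('U')(w) = Add(-3, Add(6, Mul(w, 5))) = Add(-3, Add(6, Mul(5, w))) = Add(3, Mul(5, w)))
Function('v')(N, b) = Add(3, Mul(-2, N, Add(3, Mul(6, b)))) (Function('v')(N, b) = Add(3, Mul(-1, Mul(Add(N, N), Add(b, Add(3, Mul(5, b)))))) = Add(3, Mul(-1, Mul(Mul(2, N), Add(3, Mul(6, b))))) = Add(3, Mul(-1, Mul(2, N, Add(3, Mul(6, b))))) = Add(3, Mul(-2, N, Add(3, Mul(6, b)))))
Mul(-5, Function('v')(Function('u')(-9), Add(-38, Mul(-1, 45)))) = Mul(-5, Add(3, Mul(-6, -14), Mul(-12, -14, Add(-38, Mul(-1, 45))))) = Mul(-5, Add(3, 84, Mul(-12, -14, Add(-38, -45)))) = Mul(-5, Add(3, 84, Mul(-12, -14, -83))) = Mul(-5, Add(3, 84, -13944)) = Mul(-5, -13857) = 69285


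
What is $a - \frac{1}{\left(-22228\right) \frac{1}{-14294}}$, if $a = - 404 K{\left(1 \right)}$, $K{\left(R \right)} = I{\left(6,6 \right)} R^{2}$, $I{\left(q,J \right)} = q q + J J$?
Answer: $- \frac{323291179}{11114} \approx -29089.0$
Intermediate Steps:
$I{\left(q,J \right)} = J^{2} + q^{2}$ ($I{\left(q,J \right)} = q^{2} + J^{2} = J^{2} + q^{2}$)
$K{\left(R \right)} = 72 R^{2}$ ($K{\left(R \right)} = \left(6^{2} + 6^{2}\right) R^{2} = \left(36 + 36\right) R^{2} = 72 R^{2}$)
$a = -29088$ ($a = - 404 \cdot 72 \cdot 1^{2} = - 404 \cdot 72 \cdot 1 = \left(-404\right) 72 = -29088$)
$a - \frac{1}{\left(-22228\right) \frac{1}{-14294}} = -29088 - \frac{1}{\left(-22228\right) \frac{1}{-14294}} = -29088 - \frac{1}{\left(-22228\right) \left(- \frac{1}{14294}\right)} = -29088 - \frac{1}{\frac{11114}{7147}} = -29088 - \frac{7147}{11114} = - \frac{323291179}{11114}$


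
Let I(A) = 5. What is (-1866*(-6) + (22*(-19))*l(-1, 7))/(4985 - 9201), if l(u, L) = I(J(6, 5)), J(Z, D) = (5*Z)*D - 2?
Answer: -4553/2108 ≈ -2.1599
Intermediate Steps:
J(Z, D) = -2 + 5*D*Z (J(Z, D) = 5*D*Z - 2 = -2 + 5*D*Z)
l(u, L) = 5
(-1866*(-6) + (22*(-19))*l(-1, 7))/(4985 - 9201) = (-1866*(-6) + (22*(-19))*5)/(4985 - 9201) = (11196 - 418*5)/(-4216) = (11196 - 2090)*(-1/4216) = 9106*(-1/4216) = -4553/2108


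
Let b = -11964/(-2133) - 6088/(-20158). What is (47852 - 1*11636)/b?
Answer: 32441247063/5294917 ≈ 6126.9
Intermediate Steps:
b = 42359336/7166169 (b = -11964*(-1/2133) - 6088*(-1/20158) = 3988/711 + 3044/10079 = 42359336/7166169 ≈ 5.9110)
(47852 - 1*11636)/b = (47852 - 1*11636)/(42359336/7166169) = (47852 - 11636)*(7166169/42359336) = 36216*(7166169/42359336) = 32441247063/5294917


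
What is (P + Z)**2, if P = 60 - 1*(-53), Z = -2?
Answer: 12321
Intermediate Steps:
P = 113 (P = 60 + 53 = 113)
(P + Z)**2 = (113 - 2)**2 = 111**2 = 12321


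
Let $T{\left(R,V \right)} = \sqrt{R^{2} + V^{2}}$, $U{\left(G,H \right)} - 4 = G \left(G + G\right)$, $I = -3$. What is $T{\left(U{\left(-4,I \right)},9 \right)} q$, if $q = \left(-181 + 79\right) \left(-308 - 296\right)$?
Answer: $554472 \sqrt{17} \approx 2.2861 \cdot 10^{6}$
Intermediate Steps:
$U{\left(G,H \right)} = 4 + 2 G^{2}$ ($U{\left(G,H \right)} = 4 + G \left(G + G\right) = 4 + G 2 G = 4 + 2 G^{2}$)
$q = 61608$ ($q = \left(-102\right) \left(-604\right) = 61608$)
$T{\left(U{\left(-4,I \right)},9 \right)} q = \sqrt{\left(4 + 2 \left(-4\right)^{2}\right)^{2} + 9^{2}} \cdot 61608 = \sqrt{\left(4 + 2 \cdot 16\right)^{2} + 81} \cdot 61608 = \sqrt{\left(4 + 32\right)^{2} + 81} \cdot 61608 = \sqrt{36^{2} + 81} \cdot 61608 = \sqrt{1296 + 81} \cdot 61608 = \sqrt{1377} \cdot 61608 = 9 \sqrt{17} \cdot 61608 = 554472 \sqrt{17}$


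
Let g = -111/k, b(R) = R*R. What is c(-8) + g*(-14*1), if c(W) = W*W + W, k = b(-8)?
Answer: 2569/32 ≈ 80.281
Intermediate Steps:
b(R) = R²
k = 64 (k = (-8)² = 64)
c(W) = W + W² (c(W) = W² + W = W + W²)
g = -111/64 ≈ -1.7344
c(-8) + g*(-14*1) = -8*(1 - 8) - (-777)/32 = -8*(-7) - 111/64*(-14) = 56 + 777/32 = 2569/32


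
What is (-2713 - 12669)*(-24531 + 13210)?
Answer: 174139622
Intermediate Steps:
(-2713 - 12669)*(-24531 + 13210) = -15382*(-11321) = 174139622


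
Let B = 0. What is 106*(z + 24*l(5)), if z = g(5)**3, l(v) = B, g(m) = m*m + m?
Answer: 2862000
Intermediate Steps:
g(m) = m + m**2 (g(m) = m**2 + m = m + m**2)
l(v) = 0
z = 27000 (z = (5*(1 + 5))**3 = (5*6)**3 = 30**3 = 27000)
106*(z + 24*l(5)) = 106*(27000 + 24*0) = 106*(27000 + 0) = 106*27000 = 2862000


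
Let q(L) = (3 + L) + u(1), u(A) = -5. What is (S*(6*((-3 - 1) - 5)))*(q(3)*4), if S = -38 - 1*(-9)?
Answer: 6264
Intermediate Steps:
S = -29 (S = -38 + 9 = -29)
q(L) = -2 + L (q(L) = (3 + L) - 5 = -2 + L)
(S*(6*((-3 - 1) - 5)))*(q(3)*4) = (-174*((-3 - 1) - 5))*((-2 + 3)*4) = (-174*(-4 - 5))*(1*4) = -174*(-9)*4 = -29*(-54)*4 = 1566*4 = 6264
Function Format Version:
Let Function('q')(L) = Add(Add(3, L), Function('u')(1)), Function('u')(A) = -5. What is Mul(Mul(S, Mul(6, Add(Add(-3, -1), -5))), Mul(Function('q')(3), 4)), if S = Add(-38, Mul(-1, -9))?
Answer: 6264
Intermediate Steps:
S = -29 (S = Add(-38, 9) = -29)
Function('q')(L) = Add(-2, L) (Function('q')(L) = Add(Add(3, L), -5) = Add(-2, L))
Mul(Mul(S, Mul(6, Add(Add(-3, -1), -5))), Mul(Function('q')(3), 4)) = Mul(Mul(-29, Mul(6, Add(Add(-3, -1), -5))), Mul(Add(-2, 3), 4)) = Mul(Mul(-29, Mul(6, Add(-4, -5))), Mul(1, 4)) = Mul(Mul(-29, Mul(6, -9)), 4) = Mul(Mul(-29, -54), 4) = Mul(1566, 4) = 6264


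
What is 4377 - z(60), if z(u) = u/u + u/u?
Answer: 4375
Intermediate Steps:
z(u) = 2 (z(u) = 1 + 1 = 2)
4377 - z(60) = 4377 - 1*2 = 4377 - 2 = 4375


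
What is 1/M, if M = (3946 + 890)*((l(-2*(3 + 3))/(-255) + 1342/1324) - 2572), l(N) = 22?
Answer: -28135/349822359874 ≈ -8.0427e-8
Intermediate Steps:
M = -349822359874/28135 (M = (3946 + 890)*((22/(-255) + 1342/1324) - 2572) = 4836*((22*(-1/255) + 1342*(1/1324)) - 2572) = 4836*((-22/255 + 671/662) - 2572) = 4836*(156541/168810 - 2572) = 4836*(-434022779/168810) = -349822359874/28135 ≈ -1.2434e+7)
1/M = 1/(-349822359874/28135) = -28135/349822359874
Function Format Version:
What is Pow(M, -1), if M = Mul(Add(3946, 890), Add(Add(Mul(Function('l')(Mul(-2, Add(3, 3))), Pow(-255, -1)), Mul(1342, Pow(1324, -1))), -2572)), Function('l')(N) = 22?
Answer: Rational(-28135, 349822359874) ≈ -8.0427e-8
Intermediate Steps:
M = Rational(-349822359874, 28135) (M = Mul(Add(3946, 890), Add(Add(Mul(22, Pow(-255, -1)), Mul(1342, Pow(1324, -1))), -2572)) = Mul(4836, Add(Add(Mul(22, Rational(-1, 255)), Mul(1342, Rational(1, 1324))), -2572)) = Mul(4836, Add(Add(Rational(-22, 255), Rational(671, 662)), -2572)) = Mul(4836, Add(Rational(156541, 168810), -2572)) = Mul(4836, Rational(-434022779, 168810)) = Rational(-349822359874, 28135) ≈ -1.2434e+7)
Pow(M, -1) = Pow(Rational(-349822359874, 28135), -1) = Rational(-28135, 349822359874)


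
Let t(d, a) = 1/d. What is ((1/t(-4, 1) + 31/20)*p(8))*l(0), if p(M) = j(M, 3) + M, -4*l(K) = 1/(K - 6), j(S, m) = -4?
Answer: -49/120 ≈ -0.40833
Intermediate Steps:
l(K) = -1/(4*(-6 + K)) (l(K) = -1/(4*(K - 6)) = -1/(4*(-6 + K)))
p(M) = -4 + M
((1/t(-4, 1) + 31/20)*p(8))*l(0) = ((1/1/(-4) + 31/20)*(-4 + 8))*(-1/(-24 + 4*0)) = ((1/(-1/4) + 31*(1/20))*4)*(-1/(-24 + 0)) = ((1*(-4) + 31/20)*4)*(-1/(-24)) = ((-4 + 31/20)*4)*(-1*(-1/24)) = -49/20*4*(1/24) = -49/5*1/24 = -49/120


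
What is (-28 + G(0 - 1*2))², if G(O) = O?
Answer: 900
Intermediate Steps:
(-28 + G(0 - 1*2))² = (-28 + (0 - 1*2))² = (-28 + (0 - 2))² = (-28 - 2)² = (-30)² = 900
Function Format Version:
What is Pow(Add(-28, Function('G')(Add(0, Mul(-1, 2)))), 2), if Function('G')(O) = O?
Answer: 900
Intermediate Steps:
Pow(Add(-28, Function('G')(Add(0, Mul(-1, 2)))), 2) = Pow(Add(-28, Add(0, Mul(-1, 2))), 2) = Pow(Add(-28, Add(0, -2)), 2) = Pow(Add(-28, -2), 2) = Pow(-30, 2) = 900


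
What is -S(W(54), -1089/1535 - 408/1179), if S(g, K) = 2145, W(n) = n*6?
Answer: -2145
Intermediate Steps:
W(n) = 6*n
-S(W(54), -1089/1535 - 408/1179) = -1*2145 = -2145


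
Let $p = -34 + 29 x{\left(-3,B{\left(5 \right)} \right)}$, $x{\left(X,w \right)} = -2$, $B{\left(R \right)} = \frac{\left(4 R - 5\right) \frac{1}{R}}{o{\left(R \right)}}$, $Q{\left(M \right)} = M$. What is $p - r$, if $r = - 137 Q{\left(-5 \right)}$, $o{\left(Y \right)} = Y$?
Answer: $-777$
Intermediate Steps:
$B{\left(R \right)} = \frac{-5 + 4 R}{R^{2}}$ ($B{\left(R \right)} = \frac{\left(4 R - 5\right) \frac{1}{R}}{R} = \frac{\left(-5 + 4 R\right) \frac{1}{R}}{R} = \frac{\frac{1}{R} \left(-5 + 4 R\right)}{R} = \frac{-5 + 4 R}{R^{2}}$)
$r = 685$ ($r = \left(-137\right) \left(-5\right) = 685$)
$p = -92$ ($p = -34 + 29 \left(-2\right) = -34 - 58 = -92$)
$p - r = -92 - 685 = -777$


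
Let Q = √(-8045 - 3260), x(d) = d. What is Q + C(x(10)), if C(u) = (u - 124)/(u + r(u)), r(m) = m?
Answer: -57/10 + I*√11305 ≈ -5.7 + 106.32*I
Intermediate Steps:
Q = I*√11305 (Q = √(-11305) = I*√11305 ≈ 106.32*I)
C(u) = (-124 + u)/(2*u) (C(u) = (u - 124)/(u + u) = (-124 + u)/((2*u)) = (-124 + u)*(1/(2*u)) = (-124 + u)/(2*u))
Q + C(x(10)) = I*√11305 + (½)*(-124 + 10)/10 = I*√11305 + (½)*(⅒)*(-114) = I*√11305 - 57/10 = -57/10 + I*√11305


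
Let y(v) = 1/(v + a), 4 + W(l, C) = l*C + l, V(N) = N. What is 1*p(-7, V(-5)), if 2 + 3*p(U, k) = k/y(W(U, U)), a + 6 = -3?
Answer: -49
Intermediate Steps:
a = -9 (a = -6 - 3 = -9)
W(l, C) = -4 + l + C*l (W(l, C) = -4 + (l*C + l) = -4 + (C*l + l) = -4 + (l + C*l) = -4 + l + C*l)
y(v) = 1/(-9 + v) (y(v) = 1/(v - 9) = 1/(-9 + v))
p(U, k) = -2/3 + k*(-13 + U + U**2)/3 (p(U, k) = -2/3 + (k/(1/(-9 + (-4 + U + U*U))))/3 = -2/3 + (k/(1/(-9 + (-4 + U + U**2))))/3 = -2/3 + (k/(1/(-13 + U + U**2)))/3 = -2/3 + (k*(-13 + U + U**2))/3 = -2/3 + k*(-13 + U + U**2)/3)
1*p(-7, V(-5)) = 1*(-2/3 + (1/3)*(-5)*(-13 - 7 + (-7)**2)) = 1*(-2/3 + (1/3)*(-5)*(-13 - 7 + 49)) = 1*(-2/3 + (1/3)*(-5)*29) = 1*(-2/3 - 145/3) = 1*(-49) = -49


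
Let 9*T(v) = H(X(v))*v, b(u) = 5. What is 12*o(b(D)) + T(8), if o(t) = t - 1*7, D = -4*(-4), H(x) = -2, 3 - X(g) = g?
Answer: -232/9 ≈ -25.778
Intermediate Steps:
X(g) = 3 - g
D = 16
o(t) = -7 + t (o(t) = t - 7 = -7 + t)
T(v) = -2*v/9 (T(v) = (-2*v)/9 = -2*v/9)
12*o(b(D)) + T(8) = 12*(-7 + 5) - 2/9*8 = 12*(-2) - 16/9 = -24 - 16/9 = -232/9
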